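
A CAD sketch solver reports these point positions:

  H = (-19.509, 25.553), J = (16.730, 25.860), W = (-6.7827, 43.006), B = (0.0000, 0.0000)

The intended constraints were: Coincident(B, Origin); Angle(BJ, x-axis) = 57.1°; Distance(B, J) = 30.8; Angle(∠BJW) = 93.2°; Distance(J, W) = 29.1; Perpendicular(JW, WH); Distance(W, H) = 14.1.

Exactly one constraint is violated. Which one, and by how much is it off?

Distance(W, H) = 14.1 — off by 7.50.

B = (0.00, 0.00) ✓; BJ at 57.10° ✓; |BJ| = 30.80 ✓; ∠BJW = 93.20° ✓; |JW| = 29.10 ✓; ∠(JW, WH) = 90.00° ✓; |WH| = 21.60 ✗.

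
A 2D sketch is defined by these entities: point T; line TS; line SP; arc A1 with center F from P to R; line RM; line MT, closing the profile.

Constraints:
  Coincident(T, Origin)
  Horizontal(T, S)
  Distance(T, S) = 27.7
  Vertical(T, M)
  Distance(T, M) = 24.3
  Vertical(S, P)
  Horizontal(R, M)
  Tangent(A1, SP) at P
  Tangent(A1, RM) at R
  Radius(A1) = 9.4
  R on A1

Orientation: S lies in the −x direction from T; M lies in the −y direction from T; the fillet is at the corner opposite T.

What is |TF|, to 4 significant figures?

23.60

T is at the origin; TS is horizontal with |TS| = 27.7 and S on the −x side, so S = (-27.70, 0.000). T and M share the same x with |TM| = 24.3 and M on the −y side, so M = (0.000, -24.30). The virtual corner opposite T is at (-27.70, -24.30). Since A1 is tangent to SP there, FP ⟂ SP and the tangent condition forces FR to be normal to RM, with radius 9.4, so the center F sits 9.4 in from both sides at F = (-18.30, -14.90). Then |TF| = |F − T| = 23.60.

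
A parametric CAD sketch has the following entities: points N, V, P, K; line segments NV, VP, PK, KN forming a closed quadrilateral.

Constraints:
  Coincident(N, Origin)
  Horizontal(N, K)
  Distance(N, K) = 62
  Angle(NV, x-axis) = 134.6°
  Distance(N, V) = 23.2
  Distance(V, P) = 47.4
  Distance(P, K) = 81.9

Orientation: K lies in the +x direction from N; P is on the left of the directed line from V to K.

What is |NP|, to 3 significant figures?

59.1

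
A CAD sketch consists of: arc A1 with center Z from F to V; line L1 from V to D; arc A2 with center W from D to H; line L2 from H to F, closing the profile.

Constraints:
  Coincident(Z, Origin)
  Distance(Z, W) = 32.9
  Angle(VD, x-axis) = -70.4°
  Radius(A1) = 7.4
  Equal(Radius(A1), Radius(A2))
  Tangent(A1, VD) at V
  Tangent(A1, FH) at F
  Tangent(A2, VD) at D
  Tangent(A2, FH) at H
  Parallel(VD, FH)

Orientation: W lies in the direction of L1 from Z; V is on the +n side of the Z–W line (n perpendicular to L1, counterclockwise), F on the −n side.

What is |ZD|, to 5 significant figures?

33.722

Tangency of A1 to both parallel lines with radius 7.4 puts V and F at Z ± 7.4·n: V = (6.9712, 2.4823), F = (-6.9712, -2.4823). Equal radii place D and H the same way about W: D = W + 7.4·n = (18.008, -28.511), H = W − 7.4·n = (4.0651, -33.476). Then |ZD| = |D − Z| = 33.722.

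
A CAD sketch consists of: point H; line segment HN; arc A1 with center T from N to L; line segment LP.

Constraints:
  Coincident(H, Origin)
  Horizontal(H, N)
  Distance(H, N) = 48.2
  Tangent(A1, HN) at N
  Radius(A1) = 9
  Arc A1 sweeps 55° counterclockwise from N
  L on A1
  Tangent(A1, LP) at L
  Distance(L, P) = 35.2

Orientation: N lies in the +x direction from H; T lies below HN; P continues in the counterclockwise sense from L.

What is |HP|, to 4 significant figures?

38.64

H is at the origin; HN is horizontal with |HN| = 48.2 and N on the +x side, so N = (48.20, 0.000). The tangent condition forces TN to be normal to HN, so T = N + (0, -9) = (48.20, -9.000). On A1, N sits at bearing 90° from T; a 55° counterclockwise sweep puts L at bearing 145°, so L = T + 9.0·(cos 145°, sin 145°) = (40.83, -3.838). A1 meets LP tangentially, so TL is at right angles to LP, so LP runs along (−sin 145°, cos 145°); with |LP| = 35.2, P = (20.64, -32.67). Then |HP| = |P − H| = 38.64.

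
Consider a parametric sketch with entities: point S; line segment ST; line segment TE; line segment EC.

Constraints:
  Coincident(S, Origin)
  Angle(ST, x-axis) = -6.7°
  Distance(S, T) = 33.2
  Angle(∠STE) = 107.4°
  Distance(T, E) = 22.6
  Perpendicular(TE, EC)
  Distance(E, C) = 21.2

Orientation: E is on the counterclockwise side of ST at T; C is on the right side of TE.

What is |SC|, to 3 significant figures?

62.1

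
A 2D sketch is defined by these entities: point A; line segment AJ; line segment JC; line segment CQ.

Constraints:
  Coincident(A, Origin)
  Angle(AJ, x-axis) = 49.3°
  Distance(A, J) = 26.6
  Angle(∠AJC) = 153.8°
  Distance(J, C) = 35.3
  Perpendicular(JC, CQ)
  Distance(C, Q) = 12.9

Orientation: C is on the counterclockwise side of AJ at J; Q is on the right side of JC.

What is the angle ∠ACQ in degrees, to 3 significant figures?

101°

A is at the origin; AJ runs at 49.3° with length 26.6, so J = 26.6·(cos 49.3°, sin 49.3°) = (17.3, 20.2). ∠AJC = 153.8°, so JC runs at 49.3° + (180° − 153.8°) = 75.5° from the x-axis; with |JC| = 35.3, C = J + 35.3·(cos 75.5°, sin 75.5°) = (26.2, 54.3). The perpendicularity gives CQ at right angles to JC; with |CQ| = 12.9 on the right of JC, Q = C + 12.9·(0.968, -0.250) = (38.7, 51.1). Then cos ∠ACQ = CA·CQ / (|CA||CQ|), giving 101°.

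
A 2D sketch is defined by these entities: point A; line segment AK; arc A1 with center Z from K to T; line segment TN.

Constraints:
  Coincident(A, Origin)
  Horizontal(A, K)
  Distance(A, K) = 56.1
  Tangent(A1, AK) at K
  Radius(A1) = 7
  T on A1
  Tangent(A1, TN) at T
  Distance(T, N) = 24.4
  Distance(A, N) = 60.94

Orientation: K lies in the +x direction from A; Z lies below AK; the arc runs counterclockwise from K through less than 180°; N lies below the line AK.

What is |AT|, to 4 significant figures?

49.75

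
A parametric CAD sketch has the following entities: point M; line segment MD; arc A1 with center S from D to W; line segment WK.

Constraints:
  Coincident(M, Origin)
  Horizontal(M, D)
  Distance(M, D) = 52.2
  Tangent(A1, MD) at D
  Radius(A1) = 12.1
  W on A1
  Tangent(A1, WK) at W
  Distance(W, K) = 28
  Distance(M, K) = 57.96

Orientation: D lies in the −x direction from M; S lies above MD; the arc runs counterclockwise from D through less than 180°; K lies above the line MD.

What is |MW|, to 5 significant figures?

42.055

M is at the origin; MD is horizontal with |MD| = 52.2 and D on the −x side, so D = (-52.200, 0.0000). A1 meets MD tangentially, so SD is at right angles to MD, so S = D + (0, 12.1) = (-52.200, 12.100). Since SW ⟂ WK (tangency), |SK| = √(12.1² + 28.0²) = 30.503 regardless of where W sits on A1. So K lies on both circle(M, 57.96) and circle(S, 30.503); the above-MD intersection is K = (-41.355, 40.610). W is the foot of the tangent from K: W = (-40.112, 12.637).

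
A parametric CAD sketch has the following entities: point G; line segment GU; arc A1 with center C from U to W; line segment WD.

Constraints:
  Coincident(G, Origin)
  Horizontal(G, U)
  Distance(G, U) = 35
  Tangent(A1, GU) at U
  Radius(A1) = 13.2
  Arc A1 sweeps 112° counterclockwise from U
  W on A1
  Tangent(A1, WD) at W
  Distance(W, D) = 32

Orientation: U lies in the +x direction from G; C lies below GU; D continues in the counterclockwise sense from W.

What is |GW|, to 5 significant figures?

29.109

G is at the origin; GU is horizontal with |GU| = 35.0 and U on the +x side, so U = (35.000, 0.0000). Since A1 is tangent to GU there, CU ⟂ GU, so C = U + (0, -13.2) = (35.000, -13.200). On A1, U sits at bearing 90° from C; a 112° counterclockwise sweep puts W at bearing 202°, so W = C + 13.2·(cos 202°, sin 202°) = (22.761, -18.145). Then |GW| = |W − G| = 29.109.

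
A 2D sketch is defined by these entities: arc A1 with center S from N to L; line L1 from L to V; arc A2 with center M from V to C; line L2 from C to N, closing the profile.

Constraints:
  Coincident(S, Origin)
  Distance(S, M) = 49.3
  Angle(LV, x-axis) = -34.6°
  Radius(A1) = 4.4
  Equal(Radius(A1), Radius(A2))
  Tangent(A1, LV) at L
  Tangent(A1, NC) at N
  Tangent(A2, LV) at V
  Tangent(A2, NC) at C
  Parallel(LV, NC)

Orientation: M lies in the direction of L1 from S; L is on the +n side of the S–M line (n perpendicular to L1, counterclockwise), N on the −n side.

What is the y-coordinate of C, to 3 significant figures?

-31.6

Tangency of A1 to both parallel lines with radius 4.4 puts L and N at S ± 4.4·n: L = (2.50, 3.62), N = (-2.50, -3.62). Equal radii place V and C the same way about M: V = M + 4.4·n = (43.1, -24.4), C = M − 4.4·n = (38.1, -31.6). So C.y = -31.6.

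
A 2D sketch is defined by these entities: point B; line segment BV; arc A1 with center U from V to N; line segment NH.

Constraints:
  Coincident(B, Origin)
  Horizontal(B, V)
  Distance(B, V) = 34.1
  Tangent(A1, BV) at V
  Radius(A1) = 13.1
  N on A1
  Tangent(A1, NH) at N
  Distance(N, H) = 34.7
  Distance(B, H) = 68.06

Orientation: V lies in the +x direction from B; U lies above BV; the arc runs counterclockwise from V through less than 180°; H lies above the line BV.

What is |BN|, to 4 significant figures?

48.75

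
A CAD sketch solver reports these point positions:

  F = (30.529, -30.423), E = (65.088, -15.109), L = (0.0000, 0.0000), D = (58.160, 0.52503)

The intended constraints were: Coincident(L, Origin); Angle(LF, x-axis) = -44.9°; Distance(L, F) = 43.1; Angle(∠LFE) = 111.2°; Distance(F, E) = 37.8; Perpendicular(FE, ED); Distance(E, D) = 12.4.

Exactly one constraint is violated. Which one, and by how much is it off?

Distance(E, D) = 12.4 — off by 4.70.

L = (0.00, 0.00) ✓; LF at -44.90° ✓; |LF| = 43.10 ✓; ∠LFE = 111.2° ✓; |FE| = 37.80 ✓; ∠(FE, ED) = 90.00° ✓; |ED| = 17.10 ✗.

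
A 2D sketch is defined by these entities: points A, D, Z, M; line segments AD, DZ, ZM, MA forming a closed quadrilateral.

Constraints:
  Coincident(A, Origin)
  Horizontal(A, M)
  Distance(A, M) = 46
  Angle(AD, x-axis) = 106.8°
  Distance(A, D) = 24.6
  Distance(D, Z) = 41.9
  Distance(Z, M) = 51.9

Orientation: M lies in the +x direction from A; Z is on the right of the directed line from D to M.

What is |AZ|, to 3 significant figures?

18.3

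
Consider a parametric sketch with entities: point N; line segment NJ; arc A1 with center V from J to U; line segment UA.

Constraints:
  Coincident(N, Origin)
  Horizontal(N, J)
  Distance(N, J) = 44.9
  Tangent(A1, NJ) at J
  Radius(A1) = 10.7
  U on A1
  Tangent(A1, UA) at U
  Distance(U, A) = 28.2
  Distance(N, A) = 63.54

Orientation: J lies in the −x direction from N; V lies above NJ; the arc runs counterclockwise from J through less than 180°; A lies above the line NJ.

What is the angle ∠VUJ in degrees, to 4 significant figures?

30.82°

Checks: ∠(VJ, JN) = 90.00° ✓; |VJ| = 10.70 ✓; |VU| = 10.70 ✓; ∠(VU, UA) = 90.00° ✓; |UA| = 28.20 ✓; |NA| = 63.54 ✓.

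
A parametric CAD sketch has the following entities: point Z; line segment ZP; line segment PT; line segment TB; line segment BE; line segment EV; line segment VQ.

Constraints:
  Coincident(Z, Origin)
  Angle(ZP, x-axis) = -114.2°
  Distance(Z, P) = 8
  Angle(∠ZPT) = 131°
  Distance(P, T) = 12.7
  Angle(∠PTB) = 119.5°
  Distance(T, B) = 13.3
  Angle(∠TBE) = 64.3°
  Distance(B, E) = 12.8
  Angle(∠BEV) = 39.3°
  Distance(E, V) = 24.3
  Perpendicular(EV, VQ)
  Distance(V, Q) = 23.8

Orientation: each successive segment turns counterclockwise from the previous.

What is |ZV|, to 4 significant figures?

31.19

Z is at the origin; ZP runs at -114.2° with length 8.0, so P = (-3.279, -7.297). ∠ZPT = 131.0° gives PT at -65.20° from the x-axis; with |PT| = 12.7, T = (2.048, -18.83). ∠PTB = 119.5° gives TB at -4.700° from the x-axis; with |TB| = 13.3, B = (15.30, -19.92). ∠TBE = 64.3° gives BE at 111.0° from the x-axis; with |BE| = 12.8, E = (10.72, -7.966). ∠BEV = 39.3° gives EV at -108.3° from the x-axis; with |EV| = 24.3, V = (3.086, -31.04). Then |ZV| = |V − Z| = 31.19.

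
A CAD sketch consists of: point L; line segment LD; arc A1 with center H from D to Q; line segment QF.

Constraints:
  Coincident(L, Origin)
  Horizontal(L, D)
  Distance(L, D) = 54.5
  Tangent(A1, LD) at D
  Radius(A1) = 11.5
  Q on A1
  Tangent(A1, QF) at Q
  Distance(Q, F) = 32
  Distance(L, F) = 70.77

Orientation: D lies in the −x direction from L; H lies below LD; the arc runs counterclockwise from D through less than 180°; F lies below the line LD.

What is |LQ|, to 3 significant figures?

67.1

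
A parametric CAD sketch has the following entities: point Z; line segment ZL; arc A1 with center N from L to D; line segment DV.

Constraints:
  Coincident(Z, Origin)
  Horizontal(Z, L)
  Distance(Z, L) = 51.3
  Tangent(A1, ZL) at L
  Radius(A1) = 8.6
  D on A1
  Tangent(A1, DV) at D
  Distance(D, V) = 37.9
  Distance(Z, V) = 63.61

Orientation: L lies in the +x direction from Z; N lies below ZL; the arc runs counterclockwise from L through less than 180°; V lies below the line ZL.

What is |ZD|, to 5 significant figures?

43.584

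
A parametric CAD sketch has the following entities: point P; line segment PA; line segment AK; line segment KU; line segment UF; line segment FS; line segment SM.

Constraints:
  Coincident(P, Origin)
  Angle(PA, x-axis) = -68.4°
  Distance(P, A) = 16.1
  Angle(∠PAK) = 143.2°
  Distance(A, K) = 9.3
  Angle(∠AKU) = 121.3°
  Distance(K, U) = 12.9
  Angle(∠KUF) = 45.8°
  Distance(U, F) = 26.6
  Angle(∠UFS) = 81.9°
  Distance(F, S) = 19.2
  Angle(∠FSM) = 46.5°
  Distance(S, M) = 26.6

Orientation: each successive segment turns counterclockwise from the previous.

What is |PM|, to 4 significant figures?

21.35

∠UFS = 81.9° gives FS at -100.6° from the x-axis; with |FS| = 19.2, S = (-3.396, -24.31). ∠FSM = 46.5° gives SM at 32.90° from the x-axis; with |SM| = 26.6, M = (18.94, -9.862). Then |PM| = |M − P| = 21.35.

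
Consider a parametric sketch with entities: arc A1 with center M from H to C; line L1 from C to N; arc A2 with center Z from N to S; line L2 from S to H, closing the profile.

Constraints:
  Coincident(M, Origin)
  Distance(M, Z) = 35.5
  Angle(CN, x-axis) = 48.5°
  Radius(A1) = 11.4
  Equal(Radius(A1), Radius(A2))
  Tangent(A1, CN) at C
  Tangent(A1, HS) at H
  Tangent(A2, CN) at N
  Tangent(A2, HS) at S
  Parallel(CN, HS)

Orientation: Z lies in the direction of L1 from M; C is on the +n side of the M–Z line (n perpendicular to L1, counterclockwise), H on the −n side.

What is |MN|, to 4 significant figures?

37.29

The slot axis is L1's direction at 48.5°, so u = (cos 48.5°, sin 48.5°) = (0.6626, 0.7490) and n = (−sin 48.5°, cos 48.5°) = (-0.7490, 0.6626). M is at the origin and Z lies 35.5 along u from M, so Z = 35.5·u = (23.52, 26.59). Tangency of A1 to both parallel lines with radius 11.4 puts C and H at M ± 11.4·n: C = (-8.538, 7.554), H = (8.538, -7.554). Equal radii place N and S the same way about Z: N = Z + 11.4·n = (14.98, 34.14), S = Z − 11.4·n = (32.06, 19.03). Then |MN| = |N − M| = 37.29.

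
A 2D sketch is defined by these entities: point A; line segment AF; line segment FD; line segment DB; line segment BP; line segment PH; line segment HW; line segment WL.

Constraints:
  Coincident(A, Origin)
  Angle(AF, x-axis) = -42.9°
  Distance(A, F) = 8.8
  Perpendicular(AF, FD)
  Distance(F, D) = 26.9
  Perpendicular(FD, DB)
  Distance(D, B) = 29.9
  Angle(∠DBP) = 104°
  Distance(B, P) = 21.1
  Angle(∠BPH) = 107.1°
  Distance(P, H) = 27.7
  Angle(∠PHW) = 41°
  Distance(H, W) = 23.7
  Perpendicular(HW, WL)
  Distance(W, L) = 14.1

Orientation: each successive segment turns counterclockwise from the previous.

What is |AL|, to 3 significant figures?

25.4

A is at the origin; AF runs at -42.9° with length 8.8, so F = (6.45, -5.99). AF ⟂ FD, so FD runs at 47.1°; with |FD| = 26.9, D = (24.8, 13.7). The perpendicularity gives DB at right angles to FD, so DB runs at 137°; with |DB| = 29.9, B = (2.85, 34.1). ∠DBP = 104.0° gives BP at -147° from the x-axis; with |BP| = 21.1, P = (-14.8, 22.5). ∠BPH = 107.1° gives PH at -74.0° from the x-axis; with |PH| = 27.7, H = (-7.19, -4.08). ∠PHW = 41.0° gives HW at 65.0° from the x-axis; with |HW| = 23.7, W = (2.83, 17.4). HW is perpendicular to WL, so WL runs at 155°; with |WL| = 14.1, L = (-9.95, 23.4). Then |AL| = |L − A| = 25.4.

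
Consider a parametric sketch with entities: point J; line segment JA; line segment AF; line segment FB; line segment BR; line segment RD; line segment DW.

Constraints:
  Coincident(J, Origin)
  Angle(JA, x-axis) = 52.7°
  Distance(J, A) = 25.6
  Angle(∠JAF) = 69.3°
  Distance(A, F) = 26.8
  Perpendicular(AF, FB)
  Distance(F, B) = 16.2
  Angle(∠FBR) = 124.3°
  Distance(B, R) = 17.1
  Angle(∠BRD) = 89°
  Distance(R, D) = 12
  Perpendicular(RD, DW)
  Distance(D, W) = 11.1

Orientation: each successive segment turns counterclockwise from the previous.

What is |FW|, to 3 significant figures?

15.0

∠BRD = 89.0° gives RD at 40.1° from the x-axis; with |RD| = 12.0, D = (5.17, 6.95). The perpendicularity gives DW at right angles to RD, so DW runs at 130°; with |DW| = 11.1, W = (-1.98, 15.4). Then |FW| = |W − F| = 15.0.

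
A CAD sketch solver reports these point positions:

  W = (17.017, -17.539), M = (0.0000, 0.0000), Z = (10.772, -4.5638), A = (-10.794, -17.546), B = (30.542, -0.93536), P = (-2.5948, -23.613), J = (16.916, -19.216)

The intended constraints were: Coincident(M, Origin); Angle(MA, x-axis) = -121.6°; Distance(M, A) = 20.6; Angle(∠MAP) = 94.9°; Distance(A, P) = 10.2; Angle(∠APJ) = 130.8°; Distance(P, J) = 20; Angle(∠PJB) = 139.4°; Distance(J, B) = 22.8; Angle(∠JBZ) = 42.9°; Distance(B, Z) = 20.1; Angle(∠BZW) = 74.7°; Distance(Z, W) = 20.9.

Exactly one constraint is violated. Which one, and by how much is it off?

Distance(Z, W) = 20.9 — off by 6.50.

M = (0.00, 0.00) ✓; MA at -121.6° ✓; |MA| = 20.60 ✓; ∠MAP = 94.90° ✓; |AP| = 10.20 ✓; ∠APJ = 130.8° ✓; |PJ| = 20.00 ✓; ∠PJB = 139.4° ✓; |JB| = 22.80 ✓; ∠JBZ = 42.90° ✓; |BZ| = 20.10 ✓; ∠BZW = 74.70° ✓; |ZW| = 14.40 ✗.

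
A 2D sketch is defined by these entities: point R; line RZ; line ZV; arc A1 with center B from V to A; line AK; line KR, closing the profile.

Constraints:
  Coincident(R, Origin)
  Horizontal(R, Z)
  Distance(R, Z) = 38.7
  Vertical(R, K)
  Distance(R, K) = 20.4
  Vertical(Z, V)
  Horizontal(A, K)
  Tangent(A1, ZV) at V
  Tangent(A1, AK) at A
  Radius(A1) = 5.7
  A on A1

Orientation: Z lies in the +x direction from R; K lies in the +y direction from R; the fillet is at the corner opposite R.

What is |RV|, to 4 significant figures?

41.40

R is at the origin; RZ is horizontal with |RZ| = 38.7 and Z on the +x side, so Z = (38.70, 0.000). RK is vertical with |RK| = 20.4 and K on the +y side, so K = (0.000, 20.40). The virtual corner opposite R is at (38.70, 20.40). Tangency of A1 to ZV means the radius BV is perpendicular to ZV and A1 meets AK tangentially, so BA is at right angles to AK, with radius 5.7, so the center B sits 5.7 in from both sides at B = (33.00, 14.70). That places the tangent points at V = (38.70, 14.70) on ZV and A = (33.00, 20.40) on AK. Then |RV| = |V − R| = 41.40.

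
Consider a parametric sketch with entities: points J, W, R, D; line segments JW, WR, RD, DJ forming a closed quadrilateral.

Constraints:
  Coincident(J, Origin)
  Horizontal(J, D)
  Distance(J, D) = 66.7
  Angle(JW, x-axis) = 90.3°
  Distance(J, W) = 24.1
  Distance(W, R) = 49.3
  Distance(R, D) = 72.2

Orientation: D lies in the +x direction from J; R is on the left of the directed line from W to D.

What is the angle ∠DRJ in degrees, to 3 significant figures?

56.0°

Checks: |WR| = 49.30 ✓; |RD| = 72.20 ✓.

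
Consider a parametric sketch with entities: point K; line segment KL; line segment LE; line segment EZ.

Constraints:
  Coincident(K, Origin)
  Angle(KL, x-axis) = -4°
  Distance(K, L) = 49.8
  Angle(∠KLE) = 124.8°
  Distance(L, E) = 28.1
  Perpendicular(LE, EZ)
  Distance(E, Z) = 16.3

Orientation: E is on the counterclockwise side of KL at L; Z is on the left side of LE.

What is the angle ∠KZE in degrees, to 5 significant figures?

113.51°

K is at the origin; KL runs at -4.0° with length 49.8, so L = 49.8·(cos -4.0°, sin -4.0°) = (49.679, -3.4739). ∠KLE = 124.8°, so LE runs at -4.0° + (180° − 124.8°) = 51.200° from the x-axis; with |LE| = 28.1, E = L + 28.1·(cos 51.200°, sin 51.200°) = (67.286, 18.426). LE ⟂ EZ; with |EZ| = 16.3 on the left of LE, Z = E + 16.3·(-0.77934, 0.62660) = (54.583, 28.639). Then cos ∠KZE = ZK·ZE / (|ZK||ZE|), giving 113.51°.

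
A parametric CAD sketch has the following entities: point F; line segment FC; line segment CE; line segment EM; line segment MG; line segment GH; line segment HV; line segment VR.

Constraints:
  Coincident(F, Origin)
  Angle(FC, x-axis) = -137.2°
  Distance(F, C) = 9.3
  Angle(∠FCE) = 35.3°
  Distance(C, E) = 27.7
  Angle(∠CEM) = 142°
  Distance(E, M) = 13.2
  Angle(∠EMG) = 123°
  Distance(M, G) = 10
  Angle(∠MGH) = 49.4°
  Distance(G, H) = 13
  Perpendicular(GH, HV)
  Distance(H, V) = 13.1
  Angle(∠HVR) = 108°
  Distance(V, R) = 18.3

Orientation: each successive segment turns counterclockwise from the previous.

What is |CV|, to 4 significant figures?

37.50

F is at the origin; FC runs at -137.2° with length 9.3, so C = (-6.824, -6.319). ∠FCE = 35.3° gives CE at 7.500° from the x-axis; with |CE| = 27.7, E = (20.64, -2.703). ∠CEM = 142.0° gives EM at 45.50° from the x-axis; with |EM| = 13.2, M = (29.89, 6.712). ∠EMG = 123.0° gives MG at 102.5° from the x-axis; with |MG| = 10.0, G = (27.73, 16.47). ∠MGH = 49.4° gives GH at -126.9° from the x-axis; with |GH| = 13.0, H = (19.92, 6.079). The perpendicularity gives HV at right angles to GH, so HV runs at -36.90°; with |HV| = 13.1, V = (30.40, -1.787). Then |CV| = |V − C| = 37.50.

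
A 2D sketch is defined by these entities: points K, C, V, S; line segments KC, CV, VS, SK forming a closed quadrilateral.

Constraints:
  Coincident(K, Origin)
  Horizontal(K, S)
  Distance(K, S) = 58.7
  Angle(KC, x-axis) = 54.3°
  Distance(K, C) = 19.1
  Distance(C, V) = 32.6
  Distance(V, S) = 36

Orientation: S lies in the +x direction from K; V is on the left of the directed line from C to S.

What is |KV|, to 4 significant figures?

50.42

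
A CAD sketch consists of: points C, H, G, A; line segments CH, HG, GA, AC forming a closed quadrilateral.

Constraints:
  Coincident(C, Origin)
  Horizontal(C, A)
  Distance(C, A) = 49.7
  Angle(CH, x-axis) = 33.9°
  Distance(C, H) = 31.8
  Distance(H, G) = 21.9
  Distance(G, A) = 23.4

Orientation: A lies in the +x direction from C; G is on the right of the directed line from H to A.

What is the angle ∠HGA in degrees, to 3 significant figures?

80.5°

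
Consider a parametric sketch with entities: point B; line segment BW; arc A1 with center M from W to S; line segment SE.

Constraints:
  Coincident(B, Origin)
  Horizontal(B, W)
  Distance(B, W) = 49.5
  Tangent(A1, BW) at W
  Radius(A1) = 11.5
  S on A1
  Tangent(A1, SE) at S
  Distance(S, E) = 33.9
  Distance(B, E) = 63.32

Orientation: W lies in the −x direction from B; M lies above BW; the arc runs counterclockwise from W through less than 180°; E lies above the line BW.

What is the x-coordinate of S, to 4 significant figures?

-38.11

Checks: |MS| = 11.50 ✓; ∠(MS, SE) = 90.00° ✓; |SE| = 33.90 ✓; |BE| = 63.32 ✓.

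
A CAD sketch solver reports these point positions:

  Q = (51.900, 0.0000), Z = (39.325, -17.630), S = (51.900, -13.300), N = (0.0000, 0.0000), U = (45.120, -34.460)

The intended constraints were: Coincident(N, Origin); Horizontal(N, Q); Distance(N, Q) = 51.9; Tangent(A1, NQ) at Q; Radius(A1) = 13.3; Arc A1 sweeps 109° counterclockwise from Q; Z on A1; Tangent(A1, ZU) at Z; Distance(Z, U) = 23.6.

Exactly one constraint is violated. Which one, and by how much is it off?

Distance(Z, U) = 23.6 — off by 5.80.

N = (0.00, 0.00) ✓; N.y = 0.00, Q.y = 0.00 ✓; |NQ| = 51.90 ✓; ∠(SQ, QN) = 90.00° ✓; |SQ| = 13.30 ✓; bearing(S→Z) − bearing(S→Q) = 109.0° ✓; |SZ| = 13.30 ✓; ∠(SZ, ZU) = 90.00° ✓; |ZU| = 17.80 ✗.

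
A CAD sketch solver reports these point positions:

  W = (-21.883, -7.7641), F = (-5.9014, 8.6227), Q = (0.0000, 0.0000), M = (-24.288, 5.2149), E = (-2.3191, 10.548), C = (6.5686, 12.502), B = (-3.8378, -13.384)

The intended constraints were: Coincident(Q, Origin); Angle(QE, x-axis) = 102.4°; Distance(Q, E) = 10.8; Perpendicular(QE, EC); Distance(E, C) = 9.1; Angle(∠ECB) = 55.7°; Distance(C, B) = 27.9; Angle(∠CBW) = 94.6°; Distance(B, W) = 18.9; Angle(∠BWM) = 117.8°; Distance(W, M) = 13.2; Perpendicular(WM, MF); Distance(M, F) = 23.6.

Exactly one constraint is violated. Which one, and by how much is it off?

Distance(M, F) = 23.6 — off by 4.90.

Q = (0.00, 0.00) ✓; QE at 102.4° ✓; |QE| = 10.80 ✓; ∠(QE, EC) = 90.00° ✓; |EC| = 9.100 ✓; ∠ECB = 55.70° ✓; |CB| = 27.90 ✓; ∠CBW = 94.60° ✓; |BW| = 18.90 ✓; ∠BWM = 117.8° ✓; |WM| = 13.20 ✓; ∠(WM, MF) = 90.00° ✓; |MF| = 18.70 ✗.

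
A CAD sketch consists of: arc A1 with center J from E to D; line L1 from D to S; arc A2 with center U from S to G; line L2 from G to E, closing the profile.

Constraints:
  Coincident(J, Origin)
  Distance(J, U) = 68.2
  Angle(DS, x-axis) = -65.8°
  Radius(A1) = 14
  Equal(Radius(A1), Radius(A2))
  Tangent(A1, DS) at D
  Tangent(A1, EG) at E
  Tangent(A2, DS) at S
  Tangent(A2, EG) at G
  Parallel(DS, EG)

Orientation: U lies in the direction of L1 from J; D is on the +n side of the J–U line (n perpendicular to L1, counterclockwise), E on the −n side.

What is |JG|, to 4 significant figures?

69.62

The slot axis is L1's direction at -65.8°, so u = (cos -65.8°, sin -65.8°) = (0.4099, -0.9121) and n = (−sin -65.8°, cos -65.8°) = (0.9121, 0.4099). J is at the origin and U lies 68.2 along u from J, so U = 68.2·u = (27.96, -62.21). Tangency of A1 to both parallel lines with radius 14.0 puts D and E at J ± 14.0·n: D = (12.77, 5.739), E = (-12.77, -5.739). Equal radii place S and G the same way about U: S = U + 14.0·n = (40.73, -56.47), G = U − 14.0·n = (15.19, -67.95). Then |JG| = |G − J| = 69.62.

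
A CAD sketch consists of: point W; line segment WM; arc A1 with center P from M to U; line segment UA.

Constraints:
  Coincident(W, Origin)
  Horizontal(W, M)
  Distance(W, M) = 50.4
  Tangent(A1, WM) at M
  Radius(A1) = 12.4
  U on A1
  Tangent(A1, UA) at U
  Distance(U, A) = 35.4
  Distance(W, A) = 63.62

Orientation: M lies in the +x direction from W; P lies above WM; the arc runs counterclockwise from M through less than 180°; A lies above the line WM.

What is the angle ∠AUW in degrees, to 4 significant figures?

73.75°

Checks: ∠(PM, MW) = 90.00° ✓; |PM| = 12.40 ✓; |PU| = 12.40 ✓; ∠(PU, UA) = 90.00° ✓; |UA| = 35.40 ✓; |WA| = 63.62 ✓.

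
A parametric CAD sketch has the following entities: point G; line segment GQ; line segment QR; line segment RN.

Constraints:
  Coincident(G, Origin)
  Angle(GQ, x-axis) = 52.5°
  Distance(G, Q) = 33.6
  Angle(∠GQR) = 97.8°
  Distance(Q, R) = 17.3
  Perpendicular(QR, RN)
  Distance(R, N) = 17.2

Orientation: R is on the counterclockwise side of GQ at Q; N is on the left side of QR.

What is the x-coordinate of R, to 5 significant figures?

8.2857

G is at the origin; GQ runs at 52.5° with length 33.6, so Q = 33.6·(cos 52.5°, sin 52.5°) = (20.454, 26.657). ∠GQR = 97.8°, so QR runs at 52.5° + (180° − 97.8°) = 134.70° from the x-axis; with |QR| = 17.3, R = Q + 17.3·(cos 134.70°, sin 134.70°) = (8.2857, 38.954). So R.x = 8.2857.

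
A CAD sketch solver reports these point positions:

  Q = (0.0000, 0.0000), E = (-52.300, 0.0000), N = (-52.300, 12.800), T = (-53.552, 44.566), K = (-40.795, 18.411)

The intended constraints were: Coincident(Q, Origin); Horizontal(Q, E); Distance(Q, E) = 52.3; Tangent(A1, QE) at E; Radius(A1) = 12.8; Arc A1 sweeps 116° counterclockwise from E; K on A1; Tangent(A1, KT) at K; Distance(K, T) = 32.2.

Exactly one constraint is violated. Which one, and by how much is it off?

Distance(K, T) = 32.2 — off by 3.10.

Q = (0.00, 0.00) ✓; Q.y = 0.00, E.y = 0.00 ✓; |QE| = 52.30 ✓; ∠(NE, EQ) = 90.00° ✓; |NE| = 12.80 ✓; bearing(N→K) − bearing(N→E) = 116.0° ✓; |NK| = 12.80 ✓; ∠(NK, KT) = 90.00° ✓; |KT| = 29.10 ✗.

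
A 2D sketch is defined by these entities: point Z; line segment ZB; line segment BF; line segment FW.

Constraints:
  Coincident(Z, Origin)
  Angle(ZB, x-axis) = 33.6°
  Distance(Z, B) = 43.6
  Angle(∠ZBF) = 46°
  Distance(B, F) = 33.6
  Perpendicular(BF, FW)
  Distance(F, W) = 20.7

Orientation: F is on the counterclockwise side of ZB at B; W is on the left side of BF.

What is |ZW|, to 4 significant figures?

11.17

Z is at the origin; ZB runs at 33.6° with length 43.6, so B = 43.6·(cos 33.6°, sin 33.6°) = (36.32, 24.13). ∠ZBF = 46.0°, so BF runs at 33.6° + (180° − 46.0°) = 167.6° from the x-axis; with |BF| = 33.6, F = B + 33.6·(cos 167.6°, sin 167.6°) = (3.499, 31.34). BF ⟂ FW; with |FW| = 20.7 on the left of BF, W = F + 20.7·(-0.2147, -0.9767) = (-0.9458, 11.13). Then |ZW| = |W − Z| = 11.17.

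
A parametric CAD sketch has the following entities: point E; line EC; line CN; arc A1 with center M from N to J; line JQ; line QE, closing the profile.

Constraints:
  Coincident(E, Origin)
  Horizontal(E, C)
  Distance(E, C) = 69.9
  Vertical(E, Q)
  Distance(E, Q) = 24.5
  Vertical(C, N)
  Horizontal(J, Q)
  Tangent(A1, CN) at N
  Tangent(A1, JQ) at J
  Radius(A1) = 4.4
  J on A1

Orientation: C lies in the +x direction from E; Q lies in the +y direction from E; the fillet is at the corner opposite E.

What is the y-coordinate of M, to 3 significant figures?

20.1

E is at the origin; E and C share the same y with |EC| = 69.9 and C on the +x side, so C = (69.9, 0.00). EQ is vertical with |EQ| = 24.5 and Q on the +y side, so Q = (0.00, 24.5). The virtual corner opposite E is at (69.9, 24.5). Tangency of A1 to CN means the radius MN is perpendicular to CN and the tangent condition forces MJ to be normal to JQ, with radius 4.4, so the center M sits 4.4 in from both sides at M = (65.5, 20.1). So M.y = 20.1.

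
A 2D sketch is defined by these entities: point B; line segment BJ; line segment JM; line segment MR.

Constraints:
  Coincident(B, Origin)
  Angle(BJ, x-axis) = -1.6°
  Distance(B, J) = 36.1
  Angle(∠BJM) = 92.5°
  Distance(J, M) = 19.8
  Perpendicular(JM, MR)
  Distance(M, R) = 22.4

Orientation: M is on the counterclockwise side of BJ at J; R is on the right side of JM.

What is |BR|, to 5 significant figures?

62.250

∠BJM = 92.5°, so JM runs at -1.6° + (180° − 92.5°) = 85.900° from the x-axis; with |JM| = 19.8, M = J + 19.8·(cos 85.900°, sin 85.900°) = (37.502, 18.741). JM is perpendicular to MR; with |MR| = 22.4 on the right of JM, R = M + 22.4·(0.99744, -0.071497) = (59.844, 17.140). Then |BR| = |R − B| = 62.250.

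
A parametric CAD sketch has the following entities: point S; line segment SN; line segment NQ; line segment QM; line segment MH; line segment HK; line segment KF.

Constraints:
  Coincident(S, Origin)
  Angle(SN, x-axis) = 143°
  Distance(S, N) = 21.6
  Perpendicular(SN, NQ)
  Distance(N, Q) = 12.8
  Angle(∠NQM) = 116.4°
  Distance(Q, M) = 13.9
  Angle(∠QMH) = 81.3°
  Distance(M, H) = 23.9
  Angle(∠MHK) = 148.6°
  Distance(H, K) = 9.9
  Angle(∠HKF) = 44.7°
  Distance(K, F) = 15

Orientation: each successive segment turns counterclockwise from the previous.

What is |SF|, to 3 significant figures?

12.0

∠MHK = 148.6° gives HK at 66.7° from the x-axis; with |HK| = 9.9, K = (4.69, 13.3). ∠HKF = 44.7° gives KF at -158° from the x-axis; with |KF| = 15.0, F = (-9.22, 7.63). Then |SF| = |F − S| = 12.0.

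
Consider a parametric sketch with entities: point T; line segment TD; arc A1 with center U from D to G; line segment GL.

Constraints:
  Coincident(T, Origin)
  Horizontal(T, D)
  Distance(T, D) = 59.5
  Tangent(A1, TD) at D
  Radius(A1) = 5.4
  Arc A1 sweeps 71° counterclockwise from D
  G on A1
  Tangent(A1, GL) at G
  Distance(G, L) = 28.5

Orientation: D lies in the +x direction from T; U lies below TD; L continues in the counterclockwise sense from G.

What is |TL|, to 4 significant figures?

54.51

On A1, D sits at bearing 90° from U; a 71° counterclockwise sweep puts G at bearing 161°, so G = U + 5.4·(cos 161°, sin 161°) = (54.39, -3.642). Since A1 is tangent to GL there, UG ⟂ GL, so GL runs along (−sin 161°, cos 161°); with |GL| = 28.5, L = (45.12, -30.59). Then |TL| = |L − T| = 54.51.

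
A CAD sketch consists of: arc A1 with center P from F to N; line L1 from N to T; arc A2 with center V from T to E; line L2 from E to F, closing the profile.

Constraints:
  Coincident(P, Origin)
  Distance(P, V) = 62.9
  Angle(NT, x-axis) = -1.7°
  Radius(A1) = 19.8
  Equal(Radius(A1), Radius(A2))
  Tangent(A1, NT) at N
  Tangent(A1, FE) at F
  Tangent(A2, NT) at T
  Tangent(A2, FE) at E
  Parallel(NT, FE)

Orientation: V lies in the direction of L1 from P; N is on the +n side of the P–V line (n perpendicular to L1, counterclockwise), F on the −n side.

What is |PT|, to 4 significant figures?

65.94

Tangency of A1 to both parallel lines with radius 19.8 puts N and F at P ± 19.8·n: N = (0.5874, 19.79), F = (-0.5874, -19.79). Equal radii place T and E the same way about V: T = V + 19.8·n = (63.46, 17.93), E = V − 19.8·n = (62.28, -21.66). Then |PT| = |T − P| = 65.94.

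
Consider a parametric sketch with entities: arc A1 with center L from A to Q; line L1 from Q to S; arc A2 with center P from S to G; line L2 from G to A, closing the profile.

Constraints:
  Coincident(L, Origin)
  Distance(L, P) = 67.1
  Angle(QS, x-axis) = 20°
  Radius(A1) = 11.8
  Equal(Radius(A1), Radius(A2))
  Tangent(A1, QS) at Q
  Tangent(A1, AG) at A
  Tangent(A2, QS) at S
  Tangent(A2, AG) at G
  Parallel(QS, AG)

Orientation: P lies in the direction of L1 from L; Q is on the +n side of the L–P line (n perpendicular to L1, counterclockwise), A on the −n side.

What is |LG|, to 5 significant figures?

68.130

The slot axis is L1's direction at 20.0°, so u = (cos 20.0°, sin 20.0°) = (0.93969, 0.34202) and n = (−sin 20.0°, cos 20.0°) = (-0.34202, 0.93969). L is at the origin and P lies 67.1 along u from L, so P = 67.1·u = (63.053, 22.950). Tangency of A1 to both parallel lines with radius 11.8 puts Q and A at L ± 11.8·n: Q = (-4.0358, 11.088), A = (4.0358, -11.088). Equal radii place S and G the same way about P: S = P + 11.8·n = (59.018, 34.038), G = P − 11.8·n = (67.089, 11.861). Then |LG| = |G − L| = 68.130.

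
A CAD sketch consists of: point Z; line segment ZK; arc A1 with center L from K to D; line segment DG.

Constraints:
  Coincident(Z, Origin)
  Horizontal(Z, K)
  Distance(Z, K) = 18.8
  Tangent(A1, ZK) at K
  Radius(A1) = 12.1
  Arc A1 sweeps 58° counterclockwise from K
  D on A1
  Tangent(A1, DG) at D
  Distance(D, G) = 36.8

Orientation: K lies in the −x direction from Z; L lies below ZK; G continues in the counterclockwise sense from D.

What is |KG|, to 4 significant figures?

47.40

Z is at the origin; ZK is horizontal with |ZK| = 18.8 and K on the −x side, so K = (-18.80, 0.000). Since A1 is tangent to ZK there, LK ⟂ ZK, so L = K + (0, -12.1) = (-18.80, -12.10). On A1, K sits at bearing 90° from L; a 58° counterclockwise sweep puts D at bearing 148°, so D = L + 12.1·(cos 148°, sin 148°) = (-29.06, -5.688). The tangent condition forces LD to be normal to DG, so DG runs along (−sin 148°, cos 148°); with |DG| = 36.8, G = (-48.56, -36.90). Then |KG| = |G − K| = 47.40.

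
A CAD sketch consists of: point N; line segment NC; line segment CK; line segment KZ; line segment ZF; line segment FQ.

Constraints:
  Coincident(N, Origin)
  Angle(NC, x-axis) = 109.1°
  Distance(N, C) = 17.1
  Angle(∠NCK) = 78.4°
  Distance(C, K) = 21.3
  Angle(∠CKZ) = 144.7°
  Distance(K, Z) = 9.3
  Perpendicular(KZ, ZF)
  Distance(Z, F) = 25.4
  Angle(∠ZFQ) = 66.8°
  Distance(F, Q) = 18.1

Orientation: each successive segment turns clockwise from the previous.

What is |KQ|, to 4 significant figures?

19.69

The perpendicularity gives ZF at right angles to KZ, so ZF runs at -117.8°; with |ZF| = 25.4, F = (11.90, -7.867). ∠ZFQ = 66.8° gives FQ at 129.0° from the x-axis; with |FQ| = 18.1, Q = (0.5120, 6.199). Then |KQ| = |Q − K| = 19.69.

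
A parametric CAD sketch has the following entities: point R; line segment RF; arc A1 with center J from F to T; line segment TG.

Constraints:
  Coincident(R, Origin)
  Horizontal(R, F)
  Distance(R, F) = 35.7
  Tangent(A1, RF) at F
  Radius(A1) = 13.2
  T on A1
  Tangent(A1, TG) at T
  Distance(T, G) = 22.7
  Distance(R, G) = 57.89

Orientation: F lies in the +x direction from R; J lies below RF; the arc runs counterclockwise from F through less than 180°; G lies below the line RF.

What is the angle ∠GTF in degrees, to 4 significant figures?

111.4°

R is at the origin; RF is horizontal with |RF| = 35.7 and F on the +x side, so F = (35.70, 0.000). Since A1 is tangent to RF there, JF ⟂ RF, so J = F + (0, -13.2) = (35.70, -13.20). Since JT ⟂ TG (tangency), |JG| = √(13.2² + 22.7²) = 26.26 regardless of where T sits on A1. So G lies on both circle(R, 57.89) and circle(J, 26.26); the below-RF intersection is G = (43.41, -38.30). T is the foot of the tangent from G: T = (26.74, -22.89).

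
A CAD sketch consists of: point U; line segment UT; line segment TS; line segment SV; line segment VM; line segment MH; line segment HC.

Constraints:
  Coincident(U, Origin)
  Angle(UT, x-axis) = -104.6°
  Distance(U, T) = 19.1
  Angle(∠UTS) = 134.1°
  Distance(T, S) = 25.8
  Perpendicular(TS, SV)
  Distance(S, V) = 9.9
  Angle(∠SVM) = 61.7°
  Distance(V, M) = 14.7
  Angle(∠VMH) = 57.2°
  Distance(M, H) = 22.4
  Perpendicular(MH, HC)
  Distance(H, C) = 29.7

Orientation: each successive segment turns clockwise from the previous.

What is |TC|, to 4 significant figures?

50.20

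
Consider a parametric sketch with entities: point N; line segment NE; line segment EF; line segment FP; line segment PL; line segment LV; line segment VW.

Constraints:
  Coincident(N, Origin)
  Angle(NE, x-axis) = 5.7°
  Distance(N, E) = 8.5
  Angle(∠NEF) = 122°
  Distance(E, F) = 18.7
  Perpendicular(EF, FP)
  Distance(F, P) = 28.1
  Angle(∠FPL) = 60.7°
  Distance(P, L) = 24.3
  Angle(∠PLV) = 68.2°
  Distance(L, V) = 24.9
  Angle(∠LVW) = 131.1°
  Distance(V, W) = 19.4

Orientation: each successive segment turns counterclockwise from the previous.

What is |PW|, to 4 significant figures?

29.71

N is at the origin; NE runs at 5.7° with length 8.5, so E = (8.458, 0.8442). ∠NEF = 122.0° gives EF at 63.70° from the x-axis; with |EF| = 18.7, F = (16.74, 17.61). EF ⟂ FP, so FP runs at 153.7°; with |FP| = 28.1, P = (-8.448, 30.06). ∠FPL = 60.7° gives PL at -87.00° from the x-axis; with |PL| = 24.3, L = (-7.176, 5.792). ∠PLV = 68.2° gives LV at 24.80° from the x-axis; with |LV| = 24.9, V = (15.43, 16.24). ∠LVW = 131.1° gives VW at 73.70° from the x-axis; with |VW| = 19.4, W = (20.87, 34.86). Then |PW| = |W − P| = 29.71.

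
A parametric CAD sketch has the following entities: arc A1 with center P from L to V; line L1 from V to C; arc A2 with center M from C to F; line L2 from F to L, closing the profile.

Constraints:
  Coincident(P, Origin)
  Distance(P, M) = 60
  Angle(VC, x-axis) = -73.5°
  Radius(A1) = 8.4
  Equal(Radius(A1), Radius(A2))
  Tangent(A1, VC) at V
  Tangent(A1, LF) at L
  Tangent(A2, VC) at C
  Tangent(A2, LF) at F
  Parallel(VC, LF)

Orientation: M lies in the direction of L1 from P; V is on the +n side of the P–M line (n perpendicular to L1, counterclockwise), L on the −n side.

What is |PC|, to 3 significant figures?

60.6

The slot axis is L1's direction at -73.5°, so u = (cos -73.5°, sin -73.5°) = (0.284, -0.959) and n = (−sin -73.5°, cos -73.5°) = (0.959, 0.284). P is at the origin and M lies 60.0 along u from P, so M = 60.0·u = (17.0, -57.5). Tangency of A1 to both parallel lines with radius 8.4 puts V and L at P ± 8.4·n: V = (8.05, 2.39), L = (-8.05, -2.39). Equal radii place C and F the same way about M: C = M + 8.4·n = (25.1, -55.1), F = M − 8.4·n = (8.99, -59.9). Then |PC| = |C − P| = 60.6.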